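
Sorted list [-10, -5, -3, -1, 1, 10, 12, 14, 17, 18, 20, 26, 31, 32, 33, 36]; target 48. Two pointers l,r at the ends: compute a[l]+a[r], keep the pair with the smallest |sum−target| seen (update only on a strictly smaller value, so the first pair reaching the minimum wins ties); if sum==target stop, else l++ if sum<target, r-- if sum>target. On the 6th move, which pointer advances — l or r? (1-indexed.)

[1,16] -10+36=26 d=22 * → l++
[2,16] -5+36=31 d=17 * → l++
[3,16] -3+36=33 d=15 * → l++
[4,16] -1+36=35 d=13 * → l++
[5,16] 1+36=37 d=11 * → l++
[6,16] 10+36=46 d=2 * → l++

l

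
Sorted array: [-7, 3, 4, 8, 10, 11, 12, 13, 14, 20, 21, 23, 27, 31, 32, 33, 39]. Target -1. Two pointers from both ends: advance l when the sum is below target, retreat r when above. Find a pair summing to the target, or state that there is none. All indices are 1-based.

no pair

l=1 r=17: -7+39=32 >-1, r--
l=1 r=16: -7+33=26 >-1, r--
l=1 r=15: -7+32=25 >-1, r--
l=1 r=14: -7+31=24 >-1, r--
l=1 r=13: -7+27=20 >-1, r--
l=1 r=12: -7+23=16 >-1, r--
l=1 r=11: -7+21=14 >-1, r--
l=1 r=10: -7+20=13 >-1, r--
l=1 r=9: -7+14=7 >-1, r--
l=1 r=8: -7+13=6 >-1, r--
l=1 r=7: -7+12=5 >-1, r--
l=1 r=6: -7+11=4 >-1, r--
l=1 r=5: -7+10=3 >-1, r--
l=1 r=4: -7+8=1 >-1, r--
l=1 r=3: -7+4=-3 <-1, l++
l=2 r=3: 3+4=7 >-1, r--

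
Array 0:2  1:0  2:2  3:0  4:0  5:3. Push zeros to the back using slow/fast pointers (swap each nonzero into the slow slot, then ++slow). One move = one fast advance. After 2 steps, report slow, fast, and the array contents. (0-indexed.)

slow=1, fast=2, a=[2, 0, 2, 0, 0, 3]

slow=0 fast=0: a[fast]=2≠0 swap→a[0]=2, slow++,fast++
slow=1 fast=1: a[fast]=0, fast++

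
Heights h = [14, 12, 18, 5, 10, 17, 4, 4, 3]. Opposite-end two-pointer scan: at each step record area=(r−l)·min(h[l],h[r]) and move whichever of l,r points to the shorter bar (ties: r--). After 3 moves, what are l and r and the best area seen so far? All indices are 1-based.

l=1, r=6, best area=28

l=1 r=9: min(14,3)*8=24 best=24 *, r--
l=1 r=8: min(14,4)*7=28 best=28 *, r--
l=1 r=7: min(14,4)*6=24 best=28, r--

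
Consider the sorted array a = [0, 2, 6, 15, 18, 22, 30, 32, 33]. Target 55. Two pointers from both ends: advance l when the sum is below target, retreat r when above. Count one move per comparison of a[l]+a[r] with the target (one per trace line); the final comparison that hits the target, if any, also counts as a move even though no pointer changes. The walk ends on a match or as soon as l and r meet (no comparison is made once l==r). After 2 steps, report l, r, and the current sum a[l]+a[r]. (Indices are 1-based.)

l=3, r=9, sum=39

[1,9] 0+33=33 <55 → l++
[2,9] 2+33=35 <55 → l++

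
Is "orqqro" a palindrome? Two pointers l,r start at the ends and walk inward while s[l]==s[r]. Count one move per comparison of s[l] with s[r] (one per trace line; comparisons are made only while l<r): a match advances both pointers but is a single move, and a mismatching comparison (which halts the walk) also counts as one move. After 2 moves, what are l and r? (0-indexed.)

l=2, r=3

l=0 r=5: 'o'=='o', l++,r--
l=1 r=4: 'r'=='r', l++,r--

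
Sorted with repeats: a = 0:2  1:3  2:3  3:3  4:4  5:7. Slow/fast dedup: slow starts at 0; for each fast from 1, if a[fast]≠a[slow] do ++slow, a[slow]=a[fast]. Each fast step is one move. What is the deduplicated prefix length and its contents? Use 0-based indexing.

slow=0 fast=1: a[fast]=3≠a[slow]=2 write a[1]=3, slow++,fast++
slow=1 fast=2: a[fast]=3=a[slow] dup, fast++
slow=1 fast=3: a[fast]=3=a[slow] dup, fast++
slow=1 fast=4: a[fast]=4≠a[slow]=3 write a[2]=4, slow++,fast++
slow=2 fast=5: a[fast]=7≠a[slow]=4 write a[3]=7, slow++,fast++

length 4; prefix = [2, 3, 4, 7]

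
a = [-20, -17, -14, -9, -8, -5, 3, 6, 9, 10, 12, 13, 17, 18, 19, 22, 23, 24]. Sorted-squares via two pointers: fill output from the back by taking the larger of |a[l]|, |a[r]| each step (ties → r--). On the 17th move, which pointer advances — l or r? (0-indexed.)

l=0 r=17: |-20|<=|24| out[17]=576, r--
l=0 r=16: |-20|<=|23| out[16]=529, r--
l=0 r=15: |-20|<=|22| out[15]=484, r--
l=0 r=14: |-20|>|19| out[14]=400, l++
l=1 r=14: |-17|<=|19| out[13]=361, r--
l=1 r=13: |-17|<=|18| out[12]=324, r--
l=1 r=12: |-17|<=|17| out[11]=289, r--
l=1 r=11: |-17|>|13| out[10]=289, l++
l=2 r=11: |-14|>|13| out[9]=196, l++
l=3 r=11: |-9|<=|13| out[8]=169, r--
l=3 r=10: |-9|<=|12| out[7]=144, r--
l=3 r=9: |-9|<=|10| out[6]=100, r--
l=3 r=8: |-9|<=|9| out[5]=81, r--
l=3 r=7: |-9|>|6| out[4]=81, l++
l=4 r=7: |-8|>|6| out[3]=64, l++
l=5 r=7: |-5|<=|6| out[2]=36, r--
l=5 r=6: |-5|>|3| out[1]=25, l++

l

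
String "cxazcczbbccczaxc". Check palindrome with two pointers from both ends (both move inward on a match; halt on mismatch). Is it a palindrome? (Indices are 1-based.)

not a palindrome (mismatch at 7,10)

[1,16] 'c'=='c' → l++,r--
[2,15] 'x'=='x' → l++,r--
[3,14] 'a'=='a' → l++,r--
[4,13] 'z'=='z' → l++,r--
[5,12] 'c'=='c' → l++,r--
[6,11] 'c'=='c' → l++,r--
[7,10] 'z'!='c' → stop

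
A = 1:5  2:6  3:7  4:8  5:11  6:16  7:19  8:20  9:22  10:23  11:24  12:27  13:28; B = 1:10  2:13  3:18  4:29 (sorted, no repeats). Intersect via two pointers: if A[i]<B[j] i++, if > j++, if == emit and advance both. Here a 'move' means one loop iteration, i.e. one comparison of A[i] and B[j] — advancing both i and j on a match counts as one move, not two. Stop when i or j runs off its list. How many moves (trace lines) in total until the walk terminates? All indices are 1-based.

i=1 j=1: 5<10, i++
i=2 j=1: 6<10, i++
i=3 j=1: 7<10, i++
i=4 j=1: 8<10, i++
i=5 j=1: 11>10, j++
i=5 j=2: 11<13, i++
i=6 j=2: 16>13, j++
i=6 j=3: 16<18, i++
i=7 j=3: 19>18, j++
i=7 j=4: 19<29, i++
i=8 j=4: 20<29, i++
i=9 j=4: 22<29, i++
i=10 j=4: 23<29, i++
i=11 j=4: 24<29, i++
i=12 j=4: 27<29, i++
i=13 j=4: 28<29, i++

16 moves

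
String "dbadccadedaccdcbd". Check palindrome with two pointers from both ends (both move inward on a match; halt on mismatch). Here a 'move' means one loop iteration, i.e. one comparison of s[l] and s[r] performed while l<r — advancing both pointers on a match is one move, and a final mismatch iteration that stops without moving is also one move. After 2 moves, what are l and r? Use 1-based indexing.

[1,17] 'd'=='d' → l++,r--
[2,16] 'b'=='b' → l++,r--

l=3, r=15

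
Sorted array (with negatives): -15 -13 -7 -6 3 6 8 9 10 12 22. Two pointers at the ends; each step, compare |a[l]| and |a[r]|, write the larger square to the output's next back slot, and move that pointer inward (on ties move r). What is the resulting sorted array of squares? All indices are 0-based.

[9, 36, 36, 49, 64, 81, 100, 144, 169, 225, 484]

[0,10] |-15|<=|22| out[10]=484 → r--
[0,9] |-15|>|12| out[9]=225 → l++
[1,9] |-13|>|12| out[8]=169 → l++
[2,9] |-7|<=|12| out[7]=144 → r--
[2,8] |-7|<=|10| out[6]=100 → r--
[2,7] |-7|<=|9| out[5]=81 → r--
[2,6] |-7|<=|8| out[4]=64 → r--
[2,5] |-7|>|6| out[3]=49 → l++
[3,5] |-6|<=|6| out[2]=36 → r--
[3,4] |-6|>|3| out[1]=36 → l++
[4,4] |3|<=|3| out[0]=9 → r--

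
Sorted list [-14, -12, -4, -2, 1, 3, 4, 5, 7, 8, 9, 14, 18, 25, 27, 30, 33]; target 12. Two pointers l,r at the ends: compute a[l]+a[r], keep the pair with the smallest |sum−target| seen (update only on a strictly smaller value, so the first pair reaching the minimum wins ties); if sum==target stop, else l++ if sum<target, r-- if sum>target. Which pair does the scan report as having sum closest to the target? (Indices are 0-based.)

l=0 r=16: -14+33=19 d=7 *, r--
l=0 r=15: -14+30=16 d=4 *, r--
l=0 r=14: -14+27=13 d=1 *, r--
l=0 r=13: -14+25=11 d=1, l++
l=1 r=13: -12+25=13 d=1, r--
l=1 r=12: -12+18=6 d=6, l++
l=2 r=12: -4+18=14 d=2, r--
l=2 r=11: -4+14=10 d=2, l++
l=3 r=11: -2+14=12 d=0 *, stop

pair (-2, 14) with sum 12 (|Δ|=0)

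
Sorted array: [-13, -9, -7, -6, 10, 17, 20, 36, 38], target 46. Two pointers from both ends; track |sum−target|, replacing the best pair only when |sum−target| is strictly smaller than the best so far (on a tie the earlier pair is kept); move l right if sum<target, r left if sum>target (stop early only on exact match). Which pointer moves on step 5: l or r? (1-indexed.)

r

l=1 r=9: -13+38=25 d=21 *, l++
l=2 r=9: -9+38=29 d=17 *, l++
l=3 r=9: -7+38=31 d=15 *, l++
l=4 r=9: -6+38=32 d=14 *, l++
l=5 r=9: 10+38=48 d=2 *, r--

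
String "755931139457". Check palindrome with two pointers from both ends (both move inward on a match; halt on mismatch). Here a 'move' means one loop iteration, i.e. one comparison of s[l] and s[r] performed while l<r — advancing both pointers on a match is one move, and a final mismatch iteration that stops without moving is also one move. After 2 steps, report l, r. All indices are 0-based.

l=0 r=11: '7'=='7', l++,r--
l=1 r=10: '5'=='5', l++,r--

l=2, r=9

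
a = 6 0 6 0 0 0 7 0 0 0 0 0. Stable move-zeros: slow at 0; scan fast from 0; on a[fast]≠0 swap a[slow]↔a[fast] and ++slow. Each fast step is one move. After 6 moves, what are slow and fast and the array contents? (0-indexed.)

slow=2, fast=6, a=[6, 6, 0, 0, 0, 0, 7, 0, 0, 0, 0, 0]

(s=0,f=0) a[fast]=6≠0 swap→a[0]=6 → slow++,fast++
(s=1,f=1) a[fast]=0 → fast++
(s=1,f=2) a[fast]=6≠0 swap→a[1]=6 → slow++,fast++
(s=2,f=3) a[fast]=0 → fast++
(s=2,f=4) a[fast]=0 → fast++
(s=2,f=5) a[fast]=0 → fast++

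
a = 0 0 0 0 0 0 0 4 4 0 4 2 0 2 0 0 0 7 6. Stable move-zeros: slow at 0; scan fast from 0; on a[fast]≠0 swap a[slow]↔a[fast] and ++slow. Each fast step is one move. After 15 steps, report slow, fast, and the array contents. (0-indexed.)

slow=0 fast=0: a[fast]=0, fast++
slow=0 fast=1: a[fast]=0, fast++
slow=0 fast=2: a[fast]=0, fast++
slow=0 fast=3: a[fast]=0, fast++
slow=0 fast=4: a[fast]=0, fast++
slow=0 fast=5: a[fast]=0, fast++
slow=0 fast=6: a[fast]=0, fast++
slow=0 fast=7: a[fast]=4≠0 swap→a[0]=4, slow++,fast++
slow=1 fast=8: a[fast]=4≠0 swap→a[1]=4, slow++,fast++
slow=2 fast=9: a[fast]=0, fast++
slow=2 fast=10: a[fast]=4≠0 swap→a[2]=4, slow++,fast++
slow=3 fast=11: a[fast]=2≠0 swap→a[3]=2, slow++,fast++
slow=4 fast=12: a[fast]=0, fast++
slow=4 fast=13: a[fast]=2≠0 swap→a[4]=2, slow++,fast++
slow=5 fast=14: a[fast]=0, fast++

slow=5, fast=15, a=[4, 4, 4, 2, 2, 0, 0, 0, 0, 0, 0, 0, 0, 0, 0, 0, 0, 7, 6]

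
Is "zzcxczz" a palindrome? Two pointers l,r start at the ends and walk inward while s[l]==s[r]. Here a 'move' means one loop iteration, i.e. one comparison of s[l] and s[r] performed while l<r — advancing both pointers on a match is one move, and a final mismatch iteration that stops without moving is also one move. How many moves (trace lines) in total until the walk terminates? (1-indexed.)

l=1 r=7: 'z'=='z', l++,r--
l=2 r=6: 'z'=='z', l++,r--
l=3 r=5: 'c'=='c', l++,r--

3 moves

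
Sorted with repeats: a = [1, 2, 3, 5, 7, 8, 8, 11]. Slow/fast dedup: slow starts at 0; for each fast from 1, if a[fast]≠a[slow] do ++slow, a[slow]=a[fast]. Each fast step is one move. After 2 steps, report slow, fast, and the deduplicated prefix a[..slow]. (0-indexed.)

slow=0 fast=1: a[fast]=2≠a[slow]=1 write a[1]=2, slow++,fast++
slow=1 fast=2: a[fast]=3≠a[slow]=2 write a[2]=3, slow++,fast++

slow=2, fast=3, prefix=[1, 2, 3]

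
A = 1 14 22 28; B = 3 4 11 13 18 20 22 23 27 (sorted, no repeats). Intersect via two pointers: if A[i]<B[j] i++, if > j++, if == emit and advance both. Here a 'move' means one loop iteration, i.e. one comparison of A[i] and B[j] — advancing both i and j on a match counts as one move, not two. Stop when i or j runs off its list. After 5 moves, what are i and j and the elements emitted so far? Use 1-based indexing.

i=1 j=1: 1<3, i++
i=2 j=1: 14>3, j++
i=2 j=2: 14>4, j++
i=2 j=3: 14>11, j++
i=2 j=4: 14>13, j++

i=2, j=5, emitted=[]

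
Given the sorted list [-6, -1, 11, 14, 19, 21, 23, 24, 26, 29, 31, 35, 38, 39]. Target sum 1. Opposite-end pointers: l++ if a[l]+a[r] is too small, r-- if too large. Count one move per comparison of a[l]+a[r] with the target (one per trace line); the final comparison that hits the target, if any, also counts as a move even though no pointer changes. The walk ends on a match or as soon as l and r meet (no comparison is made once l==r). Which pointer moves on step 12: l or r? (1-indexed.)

r

[1,14] -6+39=33 >1 → r--
[1,13] -6+38=32 >1 → r--
[1,12] -6+35=29 >1 → r--
[1,11] -6+31=25 >1 → r--
[1,10] -6+29=23 >1 → r--
[1,9] -6+26=20 >1 → r--
[1,8] -6+24=18 >1 → r--
[1,7] -6+23=17 >1 → r--
[1,6] -6+21=15 >1 → r--
[1,5] -6+19=13 >1 → r--
[1,4] -6+14=8 >1 → r--
[1,3] -6+11=5 >1 → r--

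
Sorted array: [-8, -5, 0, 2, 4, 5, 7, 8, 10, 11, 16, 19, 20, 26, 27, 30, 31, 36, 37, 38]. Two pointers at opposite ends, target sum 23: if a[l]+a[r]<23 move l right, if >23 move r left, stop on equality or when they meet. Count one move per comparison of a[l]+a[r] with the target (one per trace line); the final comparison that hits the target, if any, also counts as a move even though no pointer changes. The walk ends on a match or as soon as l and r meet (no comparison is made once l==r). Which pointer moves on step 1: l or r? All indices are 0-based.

r

l=0 r=19: -8+38=30 >23, r--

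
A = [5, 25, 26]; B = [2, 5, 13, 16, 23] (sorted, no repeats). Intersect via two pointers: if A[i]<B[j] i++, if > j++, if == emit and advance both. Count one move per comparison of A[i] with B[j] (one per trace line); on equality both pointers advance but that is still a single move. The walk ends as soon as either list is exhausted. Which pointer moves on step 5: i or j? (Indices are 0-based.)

i=0 j=0: 5>2, j++
i=0 j=1: 5==5 emit, i++,j++
i=1 j=2: 25>13, j++
i=1 j=3: 25>16, j++
i=1 j=4: 25>23, j++

j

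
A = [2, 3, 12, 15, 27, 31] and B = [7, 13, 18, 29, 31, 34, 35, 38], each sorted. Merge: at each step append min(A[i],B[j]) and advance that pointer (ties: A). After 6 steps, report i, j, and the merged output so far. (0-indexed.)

i=0 j=0: A[i]=2<=B[j]=7 take 2, i++
i=1 j=0: A[i]=3<=B[j]=7 take 3, i++
i=2 j=0: A[i]=12>B[j]=7 take 7, j++
i=2 j=1: A[i]=12<=B[j]=13 take 12, i++
i=3 j=1: A[i]=15>B[j]=13 take 13, j++
i=3 j=2: A[i]=15<=B[j]=18 take 15, i++

i=4, j=2, merged so far=[2, 3, 7, 12, 13, 15]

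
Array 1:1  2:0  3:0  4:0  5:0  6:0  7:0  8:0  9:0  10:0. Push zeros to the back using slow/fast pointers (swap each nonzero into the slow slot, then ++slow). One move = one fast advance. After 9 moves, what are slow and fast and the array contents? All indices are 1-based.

(s=1,f=1) a[fast]=1≠0 swap→a[1]=1 → slow++,fast++
(s=2,f=2) a[fast]=0 → fast++
(s=2,f=3) a[fast]=0 → fast++
(s=2,f=4) a[fast]=0 → fast++
(s=2,f=5) a[fast]=0 → fast++
(s=2,f=6) a[fast]=0 → fast++
(s=2,f=7) a[fast]=0 → fast++
(s=2,f=8) a[fast]=0 → fast++
(s=2,f=9) a[fast]=0 → fast++

slow=2, fast=10, a=[1, 0, 0, 0, 0, 0, 0, 0, 0, 0]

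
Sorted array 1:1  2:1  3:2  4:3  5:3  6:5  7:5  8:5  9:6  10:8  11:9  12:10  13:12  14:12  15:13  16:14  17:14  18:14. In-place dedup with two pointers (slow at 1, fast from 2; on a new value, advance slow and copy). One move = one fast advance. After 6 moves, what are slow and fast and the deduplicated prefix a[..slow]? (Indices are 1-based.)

slow=1 fast=2: a[fast]=1=a[slow] dup, fast++
slow=1 fast=3: a[fast]=2≠a[slow]=1 write a[2]=2, slow++,fast++
slow=2 fast=4: a[fast]=3≠a[slow]=2 write a[3]=3, slow++,fast++
slow=3 fast=5: a[fast]=3=a[slow] dup, fast++
slow=3 fast=6: a[fast]=5≠a[slow]=3 write a[4]=5, slow++,fast++
slow=4 fast=7: a[fast]=5=a[slow] dup, fast++

slow=4, fast=8, prefix=[1, 2, 3, 5]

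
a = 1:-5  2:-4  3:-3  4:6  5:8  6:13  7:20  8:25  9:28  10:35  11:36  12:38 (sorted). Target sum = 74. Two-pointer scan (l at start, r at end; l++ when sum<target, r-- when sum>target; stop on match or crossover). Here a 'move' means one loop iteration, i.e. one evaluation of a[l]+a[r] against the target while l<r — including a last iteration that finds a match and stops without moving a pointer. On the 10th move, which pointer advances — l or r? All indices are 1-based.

l

[1,12] -5+38=33 <74 → l++
[2,12] -4+38=34 <74 → l++
[3,12] -3+38=35 <74 → l++
[4,12] 6+38=44 <74 → l++
[5,12] 8+38=46 <74 → l++
[6,12] 13+38=51 <74 → l++
[7,12] 20+38=58 <74 → l++
[8,12] 25+38=63 <74 → l++
[9,12] 28+38=66 <74 → l++
[10,12] 35+38=73 <74 → l++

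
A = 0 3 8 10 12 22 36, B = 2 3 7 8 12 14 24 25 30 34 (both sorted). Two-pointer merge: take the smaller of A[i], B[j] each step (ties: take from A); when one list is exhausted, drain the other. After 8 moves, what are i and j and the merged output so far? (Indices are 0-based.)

i=4, j=4, merged so far=[0, 2, 3, 3, 7, 8, 8, 10]

[i=0,j=0] A[i]=0<=B[j]=2 take 0 → i++
[i=1,j=0] A[i]=3>B[j]=2 take 2 → j++
[i=1,j=1] A[i]=3<=B[j]=3 take 3 → i++
[i=2,j=1] A[i]=8>B[j]=3 take 3 → j++
[i=2,j=2] A[i]=8>B[j]=7 take 7 → j++
[i=2,j=3] A[i]=8<=B[j]=8 take 8 → i++
[i=3,j=3] A[i]=10>B[j]=8 take 8 → j++
[i=3,j=4] A[i]=10<=B[j]=12 take 10 → i++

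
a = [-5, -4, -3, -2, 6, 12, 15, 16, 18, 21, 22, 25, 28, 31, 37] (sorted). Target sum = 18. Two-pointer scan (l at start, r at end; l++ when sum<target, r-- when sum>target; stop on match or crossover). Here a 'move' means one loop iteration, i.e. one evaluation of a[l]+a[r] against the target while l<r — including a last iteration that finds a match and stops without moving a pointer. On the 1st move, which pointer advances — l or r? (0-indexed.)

r

[0,14] -5+37=32 >18 → r--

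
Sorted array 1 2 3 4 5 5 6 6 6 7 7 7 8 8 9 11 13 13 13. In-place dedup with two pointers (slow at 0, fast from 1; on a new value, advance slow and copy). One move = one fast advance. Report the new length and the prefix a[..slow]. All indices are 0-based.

length 11; prefix = [1, 2, 3, 4, 5, 6, 7, 8, 9, 11, 13]

slow=0 fast=1: a[fast]=2≠a[slow]=1 write a[1]=2, slow++,fast++
slow=1 fast=2: a[fast]=3≠a[slow]=2 write a[2]=3, slow++,fast++
slow=2 fast=3: a[fast]=4≠a[slow]=3 write a[3]=4, slow++,fast++
slow=3 fast=4: a[fast]=5≠a[slow]=4 write a[4]=5, slow++,fast++
slow=4 fast=5: a[fast]=5=a[slow] dup, fast++
slow=4 fast=6: a[fast]=6≠a[slow]=5 write a[5]=6, slow++,fast++
slow=5 fast=7: a[fast]=6=a[slow] dup, fast++
slow=5 fast=8: a[fast]=6=a[slow] dup, fast++
slow=5 fast=9: a[fast]=7≠a[slow]=6 write a[6]=7, slow++,fast++
slow=6 fast=10: a[fast]=7=a[slow] dup, fast++
slow=6 fast=11: a[fast]=7=a[slow] dup, fast++
slow=6 fast=12: a[fast]=8≠a[slow]=7 write a[7]=8, slow++,fast++
slow=7 fast=13: a[fast]=8=a[slow] dup, fast++
slow=7 fast=14: a[fast]=9≠a[slow]=8 write a[8]=9, slow++,fast++
slow=8 fast=15: a[fast]=11≠a[slow]=9 write a[9]=11, slow++,fast++
slow=9 fast=16: a[fast]=13≠a[slow]=11 write a[10]=13, slow++,fast++
slow=10 fast=17: a[fast]=13=a[slow] dup, fast++
slow=10 fast=18: a[fast]=13=a[slow] dup, fast++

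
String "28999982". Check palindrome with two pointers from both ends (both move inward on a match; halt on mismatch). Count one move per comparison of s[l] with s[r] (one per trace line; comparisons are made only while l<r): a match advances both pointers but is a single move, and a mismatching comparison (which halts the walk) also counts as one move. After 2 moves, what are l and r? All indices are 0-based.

l=0 r=7: '2'=='2', l++,r--
l=1 r=6: '8'=='8', l++,r--

l=2, r=5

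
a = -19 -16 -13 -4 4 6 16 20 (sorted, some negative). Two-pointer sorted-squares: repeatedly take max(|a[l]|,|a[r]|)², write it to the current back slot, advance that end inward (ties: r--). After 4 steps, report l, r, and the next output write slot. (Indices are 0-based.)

l=2, r=5, next write slot=3

[0,7] |-19|<=|20| out[7]=400 → r--
[0,6] |-19|>|16| out[6]=361 → l++
[1,6] |-16|<=|16| out[5]=256 → r--
[1,5] |-16|>|6| out[4]=256 → l++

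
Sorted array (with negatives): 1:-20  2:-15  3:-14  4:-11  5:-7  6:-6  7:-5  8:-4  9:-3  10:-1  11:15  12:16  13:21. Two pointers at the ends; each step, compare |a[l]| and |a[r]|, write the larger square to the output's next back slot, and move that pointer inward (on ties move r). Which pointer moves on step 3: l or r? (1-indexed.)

l=1 r=13: |-20|<=|21| out[13]=441, r--
l=1 r=12: |-20|>|16| out[12]=400, l++
l=2 r=12: |-15|<=|16| out[11]=256, r--

r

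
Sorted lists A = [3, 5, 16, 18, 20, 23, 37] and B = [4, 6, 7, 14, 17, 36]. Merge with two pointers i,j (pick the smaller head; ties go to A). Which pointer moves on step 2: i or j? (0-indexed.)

i=0 j=0: A[i]=3<=B[j]=4 take 3, i++
i=1 j=0: A[i]=5>B[j]=4 take 4, j++

j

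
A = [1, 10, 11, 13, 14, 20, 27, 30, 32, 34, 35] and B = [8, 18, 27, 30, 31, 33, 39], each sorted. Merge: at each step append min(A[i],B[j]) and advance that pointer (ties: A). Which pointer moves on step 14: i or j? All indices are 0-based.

[i=0,j=0] A[i]=1<=B[j]=8 take 1 → i++
[i=1,j=0] A[i]=10>B[j]=8 take 8 → j++
[i=1,j=1] A[i]=10<=B[j]=18 take 10 → i++
[i=2,j=1] A[i]=11<=B[j]=18 take 11 → i++
[i=3,j=1] A[i]=13<=B[j]=18 take 13 → i++
[i=4,j=1] A[i]=14<=B[j]=18 take 14 → i++
[i=5,j=1] A[i]=20>B[j]=18 take 18 → j++
[i=5,j=2] A[i]=20<=B[j]=27 take 20 → i++
[i=6,j=2] A[i]=27<=B[j]=27 take 27 → i++
[i=7,j=2] A[i]=30>B[j]=27 take 27 → j++
[i=7,j=3] A[i]=30<=B[j]=30 take 30 → i++
[i=8,j=3] A[i]=32>B[j]=30 take 30 → j++
[i=8,j=4] A[i]=32>B[j]=31 take 31 → j++
[i=8,j=5] A[i]=32<=B[j]=33 take 32 → i++

i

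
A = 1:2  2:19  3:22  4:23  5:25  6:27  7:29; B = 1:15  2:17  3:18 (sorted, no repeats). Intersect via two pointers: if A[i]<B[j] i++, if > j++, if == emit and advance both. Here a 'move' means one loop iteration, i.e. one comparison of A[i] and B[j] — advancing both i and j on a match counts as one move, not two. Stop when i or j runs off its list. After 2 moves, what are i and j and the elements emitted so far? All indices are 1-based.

i=1 j=1: 2<15, i++
i=2 j=1: 19>15, j++

i=2, j=2, emitted=[]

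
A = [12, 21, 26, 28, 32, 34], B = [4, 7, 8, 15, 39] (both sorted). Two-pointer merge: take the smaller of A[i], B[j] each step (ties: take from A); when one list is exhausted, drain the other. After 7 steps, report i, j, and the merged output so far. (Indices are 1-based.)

i=4, j=5, merged so far=[4, 7, 8, 12, 15, 21, 26]

i=1 j=1: A[i]=12>B[j]=4 take 4, j++
i=1 j=2: A[i]=12>B[j]=7 take 7, j++
i=1 j=3: A[i]=12>B[j]=8 take 8, j++
i=1 j=4: A[i]=12<=B[j]=15 take 12, i++
i=2 j=4: A[i]=21>B[j]=15 take 15, j++
i=2 j=5: A[i]=21<=B[j]=39 take 21, i++
i=3 j=5: A[i]=26<=B[j]=39 take 26, i++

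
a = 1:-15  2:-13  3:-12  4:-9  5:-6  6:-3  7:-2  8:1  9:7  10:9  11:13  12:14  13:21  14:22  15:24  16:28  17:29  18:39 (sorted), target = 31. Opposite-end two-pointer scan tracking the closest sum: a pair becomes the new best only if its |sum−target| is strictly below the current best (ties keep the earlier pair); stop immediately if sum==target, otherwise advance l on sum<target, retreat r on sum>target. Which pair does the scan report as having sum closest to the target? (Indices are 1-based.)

[1,18] -15+39=24 d=7 * → l++
[2,18] -13+39=26 d=5 * → l++
[3,18] -12+39=27 d=4 * → l++
[4,18] -9+39=30 d=1 * → l++
[5,18] -6+39=33 d=2 → r--
[5,17] -6+29=23 d=8 → l++
[6,17] -3+29=26 d=5 → l++
[7,17] -2+29=27 d=4 → l++
[8,17] 1+29=30 d=1 → l++
[9,17] 7+29=36 d=5 → r--
[9,16] 7+28=35 d=4 → r--
[9,15] 7+24=31 d=0 * → stop

pair (7, 24) with sum 31 (|Δ|=0)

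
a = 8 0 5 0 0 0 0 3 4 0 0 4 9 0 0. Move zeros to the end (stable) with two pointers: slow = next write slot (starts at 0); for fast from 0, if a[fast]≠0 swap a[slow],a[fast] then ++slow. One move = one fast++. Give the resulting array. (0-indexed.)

slow=0 fast=0: a[fast]=8≠0 swap→a[0]=8, slow++,fast++
slow=1 fast=1: a[fast]=0, fast++
slow=1 fast=2: a[fast]=5≠0 swap→a[1]=5, slow++,fast++
slow=2 fast=3: a[fast]=0, fast++
slow=2 fast=4: a[fast]=0, fast++
slow=2 fast=5: a[fast]=0, fast++
slow=2 fast=6: a[fast]=0, fast++
slow=2 fast=7: a[fast]=3≠0 swap→a[2]=3, slow++,fast++
slow=3 fast=8: a[fast]=4≠0 swap→a[3]=4, slow++,fast++
slow=4 fast=9: a[fast]=0, fast++
slow=4 fast=10: a[fast]=0, fast++
slow=4 fast=11: a[fast]=4≠0 swap→a[4]=4, slow++,fast++
slow=5 fast=12: a[fast]=9≠0 swap→a[5]=9, slow++,fast++
slow=6 fast=13: a[fast]=0, fast++
slow=6 fast=14: a[fast]=0, fast++

[8, 5, 3, 4, 4, 9, 0, 0, 0, 0, 0, 0, 0, 0, 0]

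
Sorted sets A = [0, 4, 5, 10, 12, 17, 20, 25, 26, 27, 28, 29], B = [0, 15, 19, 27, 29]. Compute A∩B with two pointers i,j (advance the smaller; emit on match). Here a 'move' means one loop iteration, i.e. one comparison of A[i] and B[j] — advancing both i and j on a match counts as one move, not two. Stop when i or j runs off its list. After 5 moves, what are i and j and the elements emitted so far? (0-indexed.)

i=5, j=1, emitted=[0]

i=0 j=0: 0==0 emit, i++,j++
i=1 j=1: 4<15, i++
i=2 j=1: 5<15, i++
i=3 j=1: 10<15, i++
i=4 j=1: 12<15, i++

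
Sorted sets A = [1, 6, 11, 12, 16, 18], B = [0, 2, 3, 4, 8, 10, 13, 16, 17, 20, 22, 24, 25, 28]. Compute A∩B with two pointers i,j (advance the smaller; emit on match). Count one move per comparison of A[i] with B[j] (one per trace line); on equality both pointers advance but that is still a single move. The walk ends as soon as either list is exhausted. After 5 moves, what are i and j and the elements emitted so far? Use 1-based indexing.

i=1 j=1: 1>0, j++
i=1 j=2: 1<2, i++
i=2 j=2: 6>2, j++
i=2 j=3: 6>3, j++
i=2 j=4: 6>4, j++

i=2, j=5, emitted=[]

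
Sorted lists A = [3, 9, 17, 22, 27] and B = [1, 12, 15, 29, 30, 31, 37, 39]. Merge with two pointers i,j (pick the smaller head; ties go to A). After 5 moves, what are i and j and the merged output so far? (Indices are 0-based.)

i=0 j=0: A[i]=3>B[j]=1 take 1, j++
i=0 j=1: A[i]=3<=B[j]=12 take 3, i++
i=1 j=1: A[i]=9<=B[j]=12 take 9, i++
i=2 j=1: A[i]=17>B[j]=12 take 12, j++
i=2 j=2: A[i]=17>B[j]=15 take 15, j++

i=2, j=3, merged so far=[1, 3, 9, 12, 15]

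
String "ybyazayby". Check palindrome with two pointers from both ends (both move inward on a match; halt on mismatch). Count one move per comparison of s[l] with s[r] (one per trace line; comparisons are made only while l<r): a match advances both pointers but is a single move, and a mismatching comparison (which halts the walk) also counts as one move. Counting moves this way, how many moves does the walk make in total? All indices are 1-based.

[1,9] 'y'=='y' → l++,r--
[2,8] 'b'=='b' → l++,r--
[3,7] 'y'=='y' → l++,r--
[4,6] 'a'=='a' → l++,r--

4 moves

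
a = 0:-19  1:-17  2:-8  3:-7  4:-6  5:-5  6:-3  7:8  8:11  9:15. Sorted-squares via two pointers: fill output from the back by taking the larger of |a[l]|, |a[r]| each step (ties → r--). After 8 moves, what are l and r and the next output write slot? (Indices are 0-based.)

l=0 r=9: |-19|>|15| out[9]=361, l++
l=1 r=9: |-17|>|15| out[8]=289, l++
l=2 r=9: |-8|<=|15| out[7]=225, r--
l=2 r=8: |-8|<=|11| out[6]=121, r--
l=2 r=7: |-8|<=|8| out[5]=64, r--
l=2 r=6: |-8|>|-3| out[4]=64, l++
l=3 r=6: |-7|>|-3| out[3]=49, l++
l=4 r=6: |-6|>|-3| out[2]=36, l++

l=5, r=6, next write slot=1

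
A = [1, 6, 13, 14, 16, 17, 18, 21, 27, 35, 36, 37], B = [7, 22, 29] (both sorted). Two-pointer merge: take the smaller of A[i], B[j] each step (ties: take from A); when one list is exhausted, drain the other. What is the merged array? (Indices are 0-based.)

i=0 j=0: A[i]=1<=B[j]=7 take 1, i++
i=1 j=0: A[i]=6<=B[j]=7 take 6, i++
i=2 j=0: A[i]=13>B[j]=7 take 7, j++
i=2 j=1: A[i]=13<=B[j]=22 take 13, i++
i=3 j=1: A[i]=14<=B[j]=22 take 14, i++
i=4 j=1: A[i]=16<=B[j]=22 take 16, i++
i=5 j=1: A[i]=17<=B[j]=22 take 17, i++
i=6 j=1: A[i]=18<=B[j]=22 take 18, i++
i=7 j=1: A[i]=21<=B[j]=22 take 21, i++
i=8 j=1: A[i]=27>B[j]=22 take 22, j++
i=8 j=2: A[i]=27<=B[j]=29 take 27, i++
i=9 j=2: A[i]=35>B[j]=29 take 29, j++
i=9 j=3: B done, take A[i]=35, i++
i=10 j=3: B done, take A[i]=36, i++
i=11 j=3: B done, take A[i]=37, i++

[1, 6, 7, 13, 14, 16, 17, 18, 21, 22, 27, 29, 35, 36, 37]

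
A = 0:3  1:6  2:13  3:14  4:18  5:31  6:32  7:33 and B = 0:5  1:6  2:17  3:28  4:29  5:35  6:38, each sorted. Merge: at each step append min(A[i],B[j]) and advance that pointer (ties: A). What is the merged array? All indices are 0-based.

[3, 5, 6, 6, 13, 14, 17, 18, 28, 29, 31, 32, 33, 35, 38]

i=0 j=0: A[i]=3<=B[j]=5 take 3, i++
i=1 j=0: A[i]=6>B[j]=5 take 5, j++
i=1 j=1: A[i]=6<=B[j]=6 take 6, i++
i=2 j=1: A[i]=13>B[j]=6 take 6, j++
i=2 j=2: A[i]=13<=B[j]=17 take 13, i++
i=3 j=2: A[i]=14<=B[j]=17 take 14, i++
i=4 j=2: A[i]=18>B[j]=17 take 17, j++
i=4 j=3: A[i]=18<=B[j]=28 take 18, i++
i=5 j=3: A[i]=31>B[j]=28 take 28, j++
i=5 j=4: A[i]=31>B[j]=29 take 29, j++
i=5 j=5: A[i]=31<=B[j]=35 take 31, i++
i=6 j=5: A[i]=32<=B[j]=35 take 32, i++
i=7 j=5: A[i]=33<=B[j]=35 take 33, i++
i=8 j=5: A done, take B[j]=35, j++
i=8 j=6: A done, take B[j]=38, j++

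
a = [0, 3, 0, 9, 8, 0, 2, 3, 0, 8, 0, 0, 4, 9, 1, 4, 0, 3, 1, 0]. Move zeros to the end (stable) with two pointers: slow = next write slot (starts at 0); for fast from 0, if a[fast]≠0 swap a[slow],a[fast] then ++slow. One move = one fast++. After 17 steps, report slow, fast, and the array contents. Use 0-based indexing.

(s=0,f=0) a[fast]=0 → fast++
(s=0,f=1) a[fast]=3≠0 swap→a[0]=3 → slow++,fast++
(s=1,f=2) a[fast]=0 → fast++
(s=1,f=3) a[fast]=9≠0 swap→a[1]=9 → slow++,fast++
(s=2,f=4) a[fast]=8≠0 swap→a[2]=8 → slow++,fast++
(s=3,f=5) a[fast]=0 → fast++
(s=3,f=6) a[fast]=2≠0 swap→a[3]=2 → slow++,fast++
(s=4,f=7) a[fast]=3≠0 swap→a[4]=3 → slow++,fast++
(s=5,f=8) a[fast]=0 → fast++
(s=5,f=9) a[fast]=8≠0 swap→a[5]=8 → slow++,fast++
(s=6,f=10) a[fast]=0 → fast++
(s=6,f=11) a[fast]=0 → fast++
(s=6,f=12) a[fast]=4≠0 swap→a[6]=4 → slow++,fast++
(s=7,f=13) a[fast]=9≠0 swap→a[7]=9 → slow++,fast++
(s=8,f=14) a[fast]=1≠0 swap→a[8]=1 → slow++,fast++
(s=9,f=15) a[fast]=4≠0 swap→a[9]=4 → slow++,fast++
(s=10,f=16) a[fast]=0 → fast++

slow=10, fast=17, a=[3, 9, 8, 2, 3, 8, 4, 9, 1, 4, 0, 0, 0, 0, 0, 0, 0, 3, 1, 0]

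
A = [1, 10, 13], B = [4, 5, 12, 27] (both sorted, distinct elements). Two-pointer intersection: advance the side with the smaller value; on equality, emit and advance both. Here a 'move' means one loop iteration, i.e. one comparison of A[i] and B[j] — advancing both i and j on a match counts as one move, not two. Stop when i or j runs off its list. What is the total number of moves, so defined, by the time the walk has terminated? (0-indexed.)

i=0 j=0: 1<4, i++
i=1 j=0: 10>4, j++
i=1 j=1: 10>5, j++
i=1 j=2: 10<12, i++
i=2 j=2: 13>12, j++
i=2 j=3: 13<27, i++

6 moves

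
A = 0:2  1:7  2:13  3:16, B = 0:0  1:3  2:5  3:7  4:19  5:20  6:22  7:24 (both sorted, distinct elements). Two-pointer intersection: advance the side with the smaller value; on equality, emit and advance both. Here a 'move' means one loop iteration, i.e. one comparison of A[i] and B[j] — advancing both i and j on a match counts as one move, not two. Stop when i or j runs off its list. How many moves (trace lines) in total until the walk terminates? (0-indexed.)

i=0 j=0: 2>0, j++
i=0 j=1: 2<3, i++
i=1 j=1: 7>3, j++
i=1 j=2: 7>5, j++
i=1 j=3: 7==7 emit, i++,j++
i=2 j=4: 13<19, i++
i=3 j=4: 16<19, i++

7 moves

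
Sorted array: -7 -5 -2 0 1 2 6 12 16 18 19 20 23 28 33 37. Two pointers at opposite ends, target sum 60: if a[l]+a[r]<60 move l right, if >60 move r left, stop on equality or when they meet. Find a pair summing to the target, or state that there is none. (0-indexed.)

[0,15] -7+37=30 <60 → l++
[1,15] -5+37=32 <60 → l++
[2,15] -2+37=35 <60 → l++
[3,15] 0+37=37 <60 → l++
[4,15] 1+37=38 <60 → l++
[5,15] 2+37=39 <60 → l++
[6,15] 6+37=43 <60 → l++
[7,15] 12+37=49 <60 → l++
[8,15] 16+37=53 <60 → l++
[9,15] 18+37=55 <60 → l++
[10,15] 19+37=56 <60 → l++
[11,15] 20+37=57 <60 → l++
[12,15] 23+37=60 → found

(23, 37)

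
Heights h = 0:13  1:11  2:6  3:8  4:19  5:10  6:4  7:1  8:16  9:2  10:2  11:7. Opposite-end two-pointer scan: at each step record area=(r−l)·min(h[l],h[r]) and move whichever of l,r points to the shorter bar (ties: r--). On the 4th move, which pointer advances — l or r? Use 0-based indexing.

l=0 r=11: min(13,7)*11=77 best=77 *, r--
l=0 r=10: min(13,2)*10=20 best=77, r--
l=0 r=9: min(13,2)*9=18 best=77, r--
l=0 r=8: min(13,16)*8=104 best=104 *, l++

l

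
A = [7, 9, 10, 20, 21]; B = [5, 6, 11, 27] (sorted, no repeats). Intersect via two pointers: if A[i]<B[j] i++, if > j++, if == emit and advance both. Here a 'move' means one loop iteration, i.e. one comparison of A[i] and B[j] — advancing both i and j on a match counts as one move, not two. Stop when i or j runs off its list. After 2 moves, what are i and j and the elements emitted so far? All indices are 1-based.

[i=1,j=1] 7>5 → j++
[i=1,j=2] 7>6 → j++

i=1, j=3, emitted=[]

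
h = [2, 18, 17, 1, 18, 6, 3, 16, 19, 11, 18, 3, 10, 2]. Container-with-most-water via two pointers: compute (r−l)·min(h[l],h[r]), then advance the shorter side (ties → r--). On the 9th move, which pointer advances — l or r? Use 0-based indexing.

l

l=0 r=13: min(2,2)*13=26 best=26 *, r--
l=0 r=12: min(2,10)*12=24 best=26, l++
l=1 r=12: min(18,10)*11=110 best=110 *, r--
l=1 r=11: min(18,3)*10=30 best=110, r--
l=1 r=10: min(18,18)*9=162 best=162 *, r--
l=1 r=9: min(18,11)*8=88 best=162, r--
l=1 r=8: min(18,19)*7=126 best=162, l++
l=2 r=8: min(17,19)*6=102 best=162, l++
l=3 r=8: min(1,19)*5=5 best=162, l++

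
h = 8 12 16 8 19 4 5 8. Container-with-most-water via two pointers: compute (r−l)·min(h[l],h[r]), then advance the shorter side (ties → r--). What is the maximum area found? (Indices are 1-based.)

l=1 r=8: min(8,8)*7=56 best=56 *, r--
l=1 r=7: min(8,5)*6=30 best=56, r--
l=1 r=6: min(8,4)*5=20 best=56, r--
l=1 r=5: min(8,19)*4=32 best=56, l++
l=2 r=5: min(12,19)*3=36 best=56, l++
l=3 r=5: min(16,19)*2=32 best=56, l++
l=4 r=5: min(8,19)*1=8 best=56, l++

max area = 56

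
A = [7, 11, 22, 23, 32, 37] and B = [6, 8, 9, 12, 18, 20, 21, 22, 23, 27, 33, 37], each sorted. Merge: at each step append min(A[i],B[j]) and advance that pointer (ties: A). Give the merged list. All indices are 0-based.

[i=0,j=0] A[i]=7>B[j]=6 take 6 → j++
[i=0,j=1] A[i]=7<=B[j]=8 take 7 → i++
[i=1,j=1] A[i]=11>B[j]=8 take 8 → j++
[i=1,j=2] A[i]=11>B[j]=9 take 9 → j++
[i=1,j=3] A[i]=11<=B[j]=12 take 11 → i++
[i=2,j=3] A[i]=22>B[j]=12 take 12 → j++
[i=2,j=4] A[i]=22>B[j]=18 take 18 → j++
[i=2,j=5] A[i]=22>B[j]=20 take 20 → j++
[i=2,j=6] A[i]=22>B[j]=21 take 21 → j++
[i=2,j=7] A[i]=22<=B[j]=22 take 22 → i++
[i=3,j=7] A[i]=23>B[j]=22 take 22 → j++
[i=3,j=8] A[i]=23<=B[j]=23 take 23 → i++
[i=4,j=8] A[i]=32>B[j]=23 take 23 → j++
[i=4,j=9] A[i]=32>B[j]=27 take 27 → j++
[i=4,j=10] A[i]=32<=B[j]=33 take 32 → i++
[i=5,j=10] A[i]=37>B[j]=33 take 33 → j++
[i=5,j=11] A[i]=37<=B[j]=37 take 37 → i++
[i=6,j=11] A done, take B[j]=37 → j++

[6, 7, 8, 9, 11, 12, 18, 20, 21, 22, 22, 23, 23, 27, 32, 33, 37, 37]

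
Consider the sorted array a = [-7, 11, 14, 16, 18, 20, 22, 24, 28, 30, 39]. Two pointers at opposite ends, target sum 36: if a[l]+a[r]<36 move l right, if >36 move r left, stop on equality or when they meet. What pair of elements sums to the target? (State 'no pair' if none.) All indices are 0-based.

(14, 22)

[0,10] -7+39=32 <36 → l++
[1,10] 11+39=50 >36 → r--
[1,9] 11+30=41 >36 → r--
[1,8] 11+28=39 >36 → r--
[1,7] 11+24=35 <36 → l++
[2,7] 14+24=38 >36 → r--
[2,6] 14+22=36 → found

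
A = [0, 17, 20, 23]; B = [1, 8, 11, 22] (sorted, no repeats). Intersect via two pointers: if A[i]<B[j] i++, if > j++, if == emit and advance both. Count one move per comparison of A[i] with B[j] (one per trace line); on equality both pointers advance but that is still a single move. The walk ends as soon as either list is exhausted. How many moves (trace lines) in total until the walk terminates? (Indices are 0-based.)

7 moves

[i=0,j=0] 0<1 → i++
[i=1,j=0] 17>1 → j++
[i=1,j=1] 17>8 → j++
[i=1,j=2] 17>11 → j++
[i=1,j=3] 17<22 → i++
[i=2,j=3] 20<22 → i++
[i=3,j=3] 23>22 → j++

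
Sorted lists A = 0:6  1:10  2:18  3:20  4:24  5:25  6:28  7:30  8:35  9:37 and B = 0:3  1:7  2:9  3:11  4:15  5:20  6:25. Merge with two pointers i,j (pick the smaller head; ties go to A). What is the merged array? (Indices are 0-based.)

[3, 6, 7, 9, 10, 11, 15, 18, 20, 20, 24, 25, 25, 28, 30, 35, 37]

[i=0,j=0] A[i]=6>B[j]=3 take 3 → j++
[i=0,j=1] A[i]=6<=B[j]=7 take 6 → i++
[i=1,j=1] A[i]=10>B[j]=7 take 7 → j++
[i=1,j=2] A[i]=10>B[j]=9 take 9 → j++
[i=1,j=3] A[i]=10<=B[j]=11 take 10 → i++
[i=2,j=3] A[i]=18>B[j]=11 take 11 → j++
[i=2,j=4] A[i]=18>B[j]=15 take 15 → j++
[i=2,j=5] A[i]=18<=B[j]=20 take 18 → i++
[i=3,j=5] A[i]=20<=B[j]=20 take 20 → i++
[i=4,j=5] A[i]=24>B[j]=20 take 20 → j++
[i=4,j=6] A[i]=24<=B[j]=25 take 24 → i++
[i=5,j=6] A[i]=25<=B[j]=25 take 25 → i++
[i=6,j=6] A[i]=28>B[j]=25 take 25 → j++
[i=6,j=7] B done, take A[i]=28 → i++
[i=7,j=7] B done, take A[i]=30 → i++
[i=8,j=7] B done, take A[i]=35 → i++
[i=9,j=7] B done, take A[i]=37 → i++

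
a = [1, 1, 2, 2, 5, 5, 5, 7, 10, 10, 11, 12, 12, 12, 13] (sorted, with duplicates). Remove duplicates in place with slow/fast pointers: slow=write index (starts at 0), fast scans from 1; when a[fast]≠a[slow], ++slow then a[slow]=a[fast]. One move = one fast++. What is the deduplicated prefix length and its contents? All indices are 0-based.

slow=0 fast=1: a[fast]=1=a[slow] dup, fast++
slow=0 fast=2: a[fast]=2≠a[slow]=1 write a[1]=2, slow++,fast++
slow=1 fast=3: a[fast]=2=a[slow] dup, fast++
slow=1 fast=4: a[fast]=5≠a[slow]=2 write a[2]=5, slow++,fast++
slow=2 fast=5: a[fast]=5=a[slow] dup, fast++
slow=2 fast=6: a[fast]=5=a[slow] dup, fast++
slow=2 fast=7: a[fast]=7≠a[slow]=5 write a[3]=7, slow++,fast++
slow=3 fast=8: a[fast]=10≠a[slow]=7 write a[4]=10, slow++,fast++
slow=4 fast=9: a[fast]=10=a[slow] dup, fast++
slow=4 fast=10: a[fast]=11≠a[slow]=10 write a[5]=11, slow++,fast++
slow=5 fast=11: a[fast]=12≠a[slow]=11 write a[6]=12, slow++,fast++
slow=6 fast=12: a[fast]=12=a[slow] dup, fast++
slow=6 fast=13: a[fast]=12=a[slow] dup, fast++
slow=6 fast=14: a[fast]=13≠a[slow]=12 write a[7]=13, slow++,fast++

length 8; prefix = [1, 2, 5, 7, 10, 11, 12, 13]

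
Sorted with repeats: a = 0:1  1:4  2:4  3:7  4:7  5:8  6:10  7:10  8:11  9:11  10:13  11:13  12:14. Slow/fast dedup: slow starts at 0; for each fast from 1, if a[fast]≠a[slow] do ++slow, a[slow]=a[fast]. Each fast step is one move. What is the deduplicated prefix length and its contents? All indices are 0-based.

length 8; prefix = [1, 4, 7, 8, 10, 11, 13, 14]

(s=0,f=1) a[fast]=4≠a[slow]=1 write a[1]=4 → slow++,fast++
(s=1,f=2) a[fast]=4=a[slow] dup → fast++
(s=1,f=3) a[fast]=7≠a[slow]=4 write a[2]=7 → slow++,fast++
(s=2,f=4) a[fast]=7=a[slow] dup → fast++
(s=2,f=5) a[fast]=8≠a[slow]=7 write a[3]=8 → slow++,fast++
(s=3,f=6) a[fast]=10≠a[slow]=8 write a[4]=10 → slow++,fast++
(s=4,f=7) a[fast]=10=a[slow] dup → fast++
(s=4,f=8) a[fast]=11≠a[slow]=10 write a[5]=11 → slow++,fast++
(s=5,f=9) a[fast]=11=a[slow] dup → fast++
(s=5,f=10) a[fast]=13≠a[slow]=11 write a[6]=13 → slow++,fast++
(s=6,f=11) a[fast]=13=a[slow] dup → fast++
(s=6,f=12) a[fast]=14≠a[slow]=13 write a[7]=14 → slow++,fast++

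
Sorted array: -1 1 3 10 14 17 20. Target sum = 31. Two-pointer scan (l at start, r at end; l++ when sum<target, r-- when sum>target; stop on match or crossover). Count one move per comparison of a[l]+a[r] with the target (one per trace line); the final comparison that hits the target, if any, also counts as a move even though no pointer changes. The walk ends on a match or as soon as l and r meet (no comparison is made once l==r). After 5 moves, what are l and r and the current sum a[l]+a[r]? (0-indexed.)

l=4, r=5, sum=31

[0,6] -1+20=19 <31 → l++
[1,6] 1+20=21 <31 → l++
[2,6] 3+20=23 <31 → l++
[3,6] 10+20=30 <31 → l++
[4,6] 14+20=34 >31 → r--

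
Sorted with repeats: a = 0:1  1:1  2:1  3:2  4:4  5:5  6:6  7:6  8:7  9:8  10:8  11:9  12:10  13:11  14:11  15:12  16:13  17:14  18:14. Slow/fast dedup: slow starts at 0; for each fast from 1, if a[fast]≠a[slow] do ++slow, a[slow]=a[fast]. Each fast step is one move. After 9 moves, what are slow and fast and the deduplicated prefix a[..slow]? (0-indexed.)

(s=0,f=1) a[fast]=1=a[slow] dup → fast++
(s=0,f=2) a[fast]=1=a[slow] dup → fast++
(s=0,f=3) a[fast]=2≠a[slow]=1 write a[1]=2 → slow++,fast++
(s=1,f=4) a[fast]=4≠a[slow]=2 write a[2]=4 → slow++,fast++
(s=2,f=5) a[fast]=5≠a[slow]=4 write a[3]=5 → slow++,fast++
(s=3,f=6) a[fast]=6≠a[slow]=5 write a[4]=6 → slow++,fast++
(s=4,f=7) a[fast]=6=a[slow] dup → fast++
(s=4,f=8) a[fast]=7≠a[slow]=6 write a[5]=7 → slow++,fast++
(s=5,f=9) a[fast]=8≠a[slow]=7 write a[6]=8 → slow++,fast++

slow=6, fast=10, prefix=[1, 2, 4, 5, 6, 7, 8]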